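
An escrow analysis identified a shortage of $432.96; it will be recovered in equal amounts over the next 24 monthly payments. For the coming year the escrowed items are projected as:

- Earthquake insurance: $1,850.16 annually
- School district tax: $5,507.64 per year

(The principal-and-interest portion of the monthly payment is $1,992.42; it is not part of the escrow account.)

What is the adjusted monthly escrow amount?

Earthquake insurance = $1,850.16
School district tax = $5,507.64
Yearly total = $1,850.16 + $5,507.64 = $7,357.80
Monthly escrow = $7,357.80 ÷ 12 = $613.15
Monthly shortage recovery: $432.96 ÷ 24 = $18.04
Adjusted monthly = $613.15 + $18.04 = $631.19

$631.19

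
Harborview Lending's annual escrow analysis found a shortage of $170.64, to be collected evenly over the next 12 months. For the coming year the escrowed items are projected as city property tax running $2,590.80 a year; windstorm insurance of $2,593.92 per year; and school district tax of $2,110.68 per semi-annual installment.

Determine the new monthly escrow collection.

City property tax: $2,590.80 per year
Windstorm insurance: $2,593.92 per year
School district tax: $2,110.68 × 2 = $4,221.36 per year
Total annual escrow = $2,590.80 + $2,593.92 + $4,221.36 = $9,406.08
Monthly escrow = $9,406.08 ÷ 12 = $783.84
Monthly shortage recovery: $170.64 ÷ 12 = $14.22
Adjusted monthly = $783.84 + $14.22 = $798.06

$798.06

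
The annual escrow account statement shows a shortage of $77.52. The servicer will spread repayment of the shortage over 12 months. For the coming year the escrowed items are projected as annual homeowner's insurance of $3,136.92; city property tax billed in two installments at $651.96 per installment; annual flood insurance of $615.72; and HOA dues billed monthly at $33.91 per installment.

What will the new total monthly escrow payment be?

Homeowner's insurance: $3,136.92
City property tax: $651.96 × 2 = $1,303.92
Flood insurance: $615.72
HOA dues: $33.91 × 12 = $406.92
Combined annual = $3,136.92 + $1,303.92 + $615.72 + $406.92 = $5,463.48
Monthly escrow = $5,463.48 ÷ 12 = $455.29
Monthly shortage recovery: $77.52 / 12 = $6.46
New monthly escrow = $455.29 + $6.46 = $461.75

$461.75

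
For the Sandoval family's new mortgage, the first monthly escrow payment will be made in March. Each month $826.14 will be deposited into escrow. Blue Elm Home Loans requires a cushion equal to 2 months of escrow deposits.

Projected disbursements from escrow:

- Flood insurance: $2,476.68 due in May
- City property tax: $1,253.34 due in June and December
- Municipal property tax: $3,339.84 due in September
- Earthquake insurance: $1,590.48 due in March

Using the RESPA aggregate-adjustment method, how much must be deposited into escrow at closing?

$4,529.64

Cushion = 2 × $826.14 = $1,652.28
Trial balance (start $0, +$826.14 each month, − disbursements):
  Mar: +$826.14 − $1,590.48 → -$764.34
  Apr: +$826.14 → $61.80
  May: +$826.14 − $2,476.68 → -$1,588.74
  Jun: +$826.14 − $1,253.34 → -$2,015.94
  Jul: +$826.14 → -$1,189.80
  Aug: +$826.14 → -$363.66
  Sep: +$826.14 − $3,339.84 → -$2,877.36
  Oct: +$826.14 → -$2,051.22
  Nov: +$826.14 → -$1,225.08
  Dec: +$826.14 − $1,253.34 → -$1,652.28
  Jan: +$826.14 → -$826.14
  Feb: +$826.14 → $0.00
Lowest trial balance = -$2,877.36 (Sep)
Initial deposit = cushion − low point = $1,652.28 − (-$2,877.36) = $4,529.64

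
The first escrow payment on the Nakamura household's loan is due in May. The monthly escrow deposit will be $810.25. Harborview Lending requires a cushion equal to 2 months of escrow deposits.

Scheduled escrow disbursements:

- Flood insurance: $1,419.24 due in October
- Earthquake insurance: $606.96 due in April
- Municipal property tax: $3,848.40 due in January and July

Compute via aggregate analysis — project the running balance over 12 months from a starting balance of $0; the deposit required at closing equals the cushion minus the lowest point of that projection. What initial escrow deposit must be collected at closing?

$3,444.29

Cushion = 2 × $810.25 = $1,620.50
Trial balance (start $0, +$810.25 each month, − disbursements):
  May: +$810.25 → $810.25
  Jun: +$810.25 → $1,620.50
  Jul: +$810.25 − $3,848.40 → -$1,417.65
  Aug: +$810.25 → -$607.40
  Sep: +$810.25 → $202.85
  Oct: +$810.25 − $1,419.24 → -$406.14
  Nov: +$810.25 → $404.11
  Dec: +$810.25 → $1,214.36
  Jan: +$810.25 − $3,848.40 → -$1,823.79
  Feb: +$810.25 → -$1,013.54
  Mar: +$810.25 → -$203.29
  Apr: +$810.25 − $606.96 → $0.00
Lowest trial balance = -$1,823.79 (Jan)
Initial deposit = cushion − low point = $1,620.50 − (-$1,823.79) = $3,444.29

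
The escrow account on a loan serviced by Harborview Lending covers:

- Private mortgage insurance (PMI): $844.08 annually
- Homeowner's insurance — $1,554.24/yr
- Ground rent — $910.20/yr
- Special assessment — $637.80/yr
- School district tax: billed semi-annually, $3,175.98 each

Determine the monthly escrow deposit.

$858.19

Private mortgage insurance (PMI) = $844.08
Homeowner's insurance = $1,554.24
Ground rent = $910.20
Special assessment = $637.80
School district tax = $3,175.98 × 2 = $6,351.96
Total per year = $844.08 + $1,554.24 + $910.20 + $637.80 + $6,351.96 = $10,298.28
Per month = $10,298.28 ÷ 12 = $858.19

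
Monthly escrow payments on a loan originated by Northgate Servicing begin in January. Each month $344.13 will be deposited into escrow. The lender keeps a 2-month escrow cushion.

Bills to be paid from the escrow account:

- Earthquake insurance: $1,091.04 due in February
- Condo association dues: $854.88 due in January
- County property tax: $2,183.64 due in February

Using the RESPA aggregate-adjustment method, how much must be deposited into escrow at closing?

Cushion = 2 × $344.13 = $688.26
Trial balance (start $0, +$344.13 each month, − disbursements):
  Jan: +$344.13 − $854.88 → -$510.75
  Feb: +$344.13 − $3,274.68 → -$3,441.30
  Mar: +$344.13 → -$3,097.17
  Apr: +$344.13 → -$2,753.04
  May: +$344.13 → -$2,408.91
  Jun: +$344.13 → -$2,064.78
  Jul: +$344.13 → -$1,720.65
  Aug: +$344.13 → -$1,376.52
  Sep: +$344.13 → -$1,032.39
  Oct: +$344.13 → -$688.26
  Nov: +$344.13 → -$344.13
  Dec: +$344.13 → $0.00
Lowest trial balance = -$3,441.30 (Feb)
Initial deposit = cushion − low point = $688.26 − (-$3,441.30) = $4,129.56

$4,129.56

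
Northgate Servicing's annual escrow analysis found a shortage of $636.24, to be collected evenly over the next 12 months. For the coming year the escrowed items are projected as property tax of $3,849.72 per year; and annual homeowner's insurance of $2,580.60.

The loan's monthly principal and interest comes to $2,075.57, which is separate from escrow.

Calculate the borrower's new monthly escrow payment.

Property tax = $3,849.72/yr
Homeowner's insurance = $2,580.60/yr
Total annual escrow = $3,849.72 + $2,580.60 = $6,430.32
Base monthly escrow = $6,430.32 / 12 = $535.86
Shortage spread = $636.24 ÷ 12 = $53.02/mo
New monthly escrow = $535.86 + $53.02 = $588.88

$588.88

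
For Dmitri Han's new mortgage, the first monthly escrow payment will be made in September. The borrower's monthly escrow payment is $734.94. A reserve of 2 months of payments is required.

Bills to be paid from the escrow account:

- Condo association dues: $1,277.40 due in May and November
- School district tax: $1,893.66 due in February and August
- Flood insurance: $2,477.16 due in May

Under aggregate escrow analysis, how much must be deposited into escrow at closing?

$1,781.04

Cushion = 2 × $734.94 = $1,469.88
Trial balance (start $0, +$734.94 each month, − disbursements):
  Sep: +$734.94 → $734.94
  Oct: +$734.94 → $1,469.88
  Nov: +$734.94 − $1,277.40 → $927.42
  Dec: +$734.94 → $1,662.36
  Jan: +$734.94 → $2,397.30
  Feb: +$734.94 − $1,893.66 → $1,238.58
  Mar: +$734.94 → $1,973.52
  Apr: +$734.94 → $2,708.46
  May: +$734.94 − $3,754.56 → -$311.16
  Jun: +$734.94 → $423.78
  Jul: +$734.94 → $1,158.72
  Aug: +$734.94 − $1,893.66 → $0.00
Lowest trial balance = -$311.16 (May)
Initial deposit = cushion − low point = $1,469.88 − (-$311.16) = $1,781.04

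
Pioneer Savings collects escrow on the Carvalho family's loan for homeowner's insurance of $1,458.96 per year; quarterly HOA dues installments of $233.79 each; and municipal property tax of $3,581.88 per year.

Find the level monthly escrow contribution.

$498.00

Homeowner's insurance: $1,458.96/yr
HOA dues: $233.79 × 4 = $935.16/yr
Municipal property tax: $3,581.88/yr
Yearly total = $1,458.96 + $935.16 + $3,581.88 = $5,976.00
Per month = $5,976.00 ÷ 12 = $498.00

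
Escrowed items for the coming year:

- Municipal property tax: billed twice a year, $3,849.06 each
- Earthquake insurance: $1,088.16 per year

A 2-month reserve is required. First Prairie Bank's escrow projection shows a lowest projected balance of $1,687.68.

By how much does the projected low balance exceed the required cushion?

Municipal property tax — $3,849.06 × 2 = $7,698.12
Earthquake insurance — $1,088.16
Total per year = $7,698.12 + $1,088.16 = $8,786.28
Monthly escrow = $8,786.28 / 12 = $732.19
Cushion = 2 × $732.19 = $1,464.38
Excess over cushion: $1,687.68 − $1,464.38 = $223.30

$223.30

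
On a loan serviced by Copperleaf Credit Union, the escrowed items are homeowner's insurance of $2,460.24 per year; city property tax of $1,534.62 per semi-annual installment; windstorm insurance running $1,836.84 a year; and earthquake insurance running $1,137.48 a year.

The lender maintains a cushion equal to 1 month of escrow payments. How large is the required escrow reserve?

Homeowner's insurance = $2,460.24/yr
City property tax = $1,534.62 × 2 = $3,069.24/yr
Windstorm insurance = $1,836.84/yr
Earthquake insurance = $1,137.48/yr
Annual escrow total = $2,460.24 + $3,069.24 + $1,836.84 + $1,137.48 = $8,503.80
Monthly = $8,503.80 ÷ 12 = $708.65
Cushion = 1 × $708.65 = $708.65

$708.65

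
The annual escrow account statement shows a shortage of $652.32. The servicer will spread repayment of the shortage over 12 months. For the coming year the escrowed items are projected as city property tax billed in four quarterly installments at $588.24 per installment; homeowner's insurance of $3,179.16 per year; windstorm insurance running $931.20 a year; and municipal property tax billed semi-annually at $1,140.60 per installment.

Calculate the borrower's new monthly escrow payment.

$783.07

City property tax — $588.24 × 4 = $2,352.96 per year
Homeowner's insurance — $3,179.16 per year
Windstorm insurance — $931.20 per year
Municipal property tax — $1,140.60 × 2 = $2,281.20 per year
Combined annual = $8,744.52
Monthly = $8,744.52 / 12 = $728.71
Shortage spread = $652.32 / 12 = $54.36/mo
New monthly escrow = $728.71 + $54.36 = $783.07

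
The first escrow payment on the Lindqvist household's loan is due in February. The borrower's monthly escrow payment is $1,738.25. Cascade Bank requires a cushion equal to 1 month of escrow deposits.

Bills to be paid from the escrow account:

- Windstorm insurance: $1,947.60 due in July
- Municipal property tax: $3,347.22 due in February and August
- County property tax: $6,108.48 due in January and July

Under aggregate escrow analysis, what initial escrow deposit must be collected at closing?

Cushion = 1 × $1,738.25 = $1,738.25
Trial balance (start $0, +$1,738.25 each month, − disbursements):
  Feb: +$1,738.25 − $3,347.22 → -$1,608.97
  Mar: +$1,738.25 → $129.28
  Apr: +$1,738.25 → $1,867.53
  May: +$1,738.25 → $3,605.78
  Jun: +$1,738.25 → $5,344.03
  Jul: +$1,738.25 − $8,056.08 → -$973.80
  Aug: +$1,738.25 − $3,347.22 → -$2,582.77
  Sep: +$1,738.25 → -$844.52
  Oct: +$1,738.25 → $893.73
  Nov: +$1,738.25 → $2,631.98
  Dec: +$1,738.25 → $4,370.23
  Jan: +$1,738.25 − $6,108.48 → $0.00
Lowest trial balance = -$2,582.77 (Aug)
Initial deposit = cushion − low point = $1,738.25 − (-$2,582.77) = $4,321.02

$4,321.02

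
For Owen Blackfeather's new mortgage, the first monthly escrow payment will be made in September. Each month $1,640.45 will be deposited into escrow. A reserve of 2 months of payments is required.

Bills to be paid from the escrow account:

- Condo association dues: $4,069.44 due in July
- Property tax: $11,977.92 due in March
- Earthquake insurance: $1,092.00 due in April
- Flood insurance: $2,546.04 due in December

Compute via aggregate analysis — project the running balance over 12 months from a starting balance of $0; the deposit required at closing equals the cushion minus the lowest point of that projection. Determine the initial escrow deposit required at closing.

Cushion = 2 × $1,640.45 = $3,280.90
Trial balance (start $0, +$1,640.45 each month, − disbursements):
  Sep: +$1,640.45 → $1,640.45
  Oct: +$1,640.45 → $3,280.90
  Nov: +$1,640.45 → $4,921.35
  Dec: +$1,640.45 − $2,546.04 → $4,015.76
  Jan: +$1,640.45 → $5,656.21
  Feb: +$1,640.45 → $7,296.66
  Mar: +$1,640.45 − $11,977.92 → -$3,040.81
  Apr: +$1,640.45 − $1,092.00 → -$2,492.36
  May: +$1,640.45 → -$851.91
  Jun: +$1,640.45 → $788.54
  Jul: +$1,640.45 − $4,069.44 → -$1,640.45
  Aug: +$1,640.45 → $0.00
Lowest trial balance = -$3,040.81 (Mar)
Initial deposit = cushion − low point = $3,280.90 − (-$3,040.81) = $6,321.71

$6,321.71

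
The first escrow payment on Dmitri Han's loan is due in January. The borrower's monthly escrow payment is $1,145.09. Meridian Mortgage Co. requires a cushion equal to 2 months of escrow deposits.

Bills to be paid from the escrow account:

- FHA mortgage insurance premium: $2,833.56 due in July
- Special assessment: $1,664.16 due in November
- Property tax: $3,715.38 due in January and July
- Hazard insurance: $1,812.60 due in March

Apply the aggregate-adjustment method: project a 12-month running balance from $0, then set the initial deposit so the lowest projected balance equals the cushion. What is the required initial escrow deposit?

$6,351.47

Cushion = 2 × $1,145.09 = $2,290.18
Trial balance (start $0, +$1,145.09 each month, − disbursements):
  Jan: +$1,145.09 − $3,715.38 → -$2,570.29
  Feb: +$1,145.09 → -$1,425.20
  Mar: +$1,145.09 − $1,812.60 → -$2,092.71
  Apr: +$1,145.09 → -$947.62
  May: +$1,145.09 → $197.47
  Jun: +$1,145.09 → $1,342.56
  Jul: +$1,145.09 − $6,548.94 → -$4,061.29
  Aug: +$1,145.09 → -$2,916.20
  Sep: +$1,145.09 → -$1,771.11
  Oct: +$1,145.09 → -$626.02
  Nov: +$1,145.09 − $1,664.16 → -$1,145.09
  Dec: +$1,145.09 → $0.00
Lowest trial balance = -$4,061.29 (Jul)
Initial deposit = cushion − low point = $2,290.18 − (-$4,061.29) = $6,351.47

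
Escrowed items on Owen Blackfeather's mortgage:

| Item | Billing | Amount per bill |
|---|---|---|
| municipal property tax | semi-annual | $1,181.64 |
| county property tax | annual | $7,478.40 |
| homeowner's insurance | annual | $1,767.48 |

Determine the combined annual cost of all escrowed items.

Municipal property tax — $1,181.64 × 2 = $2,363.28/yr
County property tax — $7,478.40/yr
Homeowner's insurance — $1,767.48/yr
Total annual escrow = $2,363.28 + $7,478.40 + $1,767.48 = $11,609.16

$11,609.16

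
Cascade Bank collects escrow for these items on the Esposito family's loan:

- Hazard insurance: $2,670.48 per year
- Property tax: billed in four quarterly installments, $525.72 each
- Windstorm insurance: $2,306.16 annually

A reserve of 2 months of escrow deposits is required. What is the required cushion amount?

$1,179.92

Hazard insurance — $2,670.48 per year
Property tax — $525.72 × 4 = $2,102.88 per year
Windstorm insurance — $2,306.16 per year
Total per year = $7,079.52
Per month = $7,079.52 / 12 = $589.96
Cushion = 2 × $589.96 = $1,179.92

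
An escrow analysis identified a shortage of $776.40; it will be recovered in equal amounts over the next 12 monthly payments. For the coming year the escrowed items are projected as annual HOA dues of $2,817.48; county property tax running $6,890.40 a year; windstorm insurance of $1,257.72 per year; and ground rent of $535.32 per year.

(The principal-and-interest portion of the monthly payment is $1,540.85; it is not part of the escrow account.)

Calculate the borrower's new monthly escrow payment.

$1,023.11

HOA dues: $2,817.48/yr
County property tax: $6,890.40/yr
Windstorm insurance: $1,257.72/yr
Ground rent: $535.32/yr
Annual escrow total = $11,500.92
Per month = $11,500.92 ÷ 12 = $958.41
Shortage per month = $776.40 ÷ 12 = $64.70
New monthly escrow = $958.41 + $64.70 = $1,023.11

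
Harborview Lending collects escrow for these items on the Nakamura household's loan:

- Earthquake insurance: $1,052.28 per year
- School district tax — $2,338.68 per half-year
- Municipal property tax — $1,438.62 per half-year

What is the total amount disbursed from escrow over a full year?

$8,606.88

Earthquake insurance: $1,052.28 per year
School district tax: $2,338.68 × 2 = $4,677.36 per year
Municipal property tax: $1,438.62 × 2 = $2,877.24 per year
Total annual escrow = $8,606.88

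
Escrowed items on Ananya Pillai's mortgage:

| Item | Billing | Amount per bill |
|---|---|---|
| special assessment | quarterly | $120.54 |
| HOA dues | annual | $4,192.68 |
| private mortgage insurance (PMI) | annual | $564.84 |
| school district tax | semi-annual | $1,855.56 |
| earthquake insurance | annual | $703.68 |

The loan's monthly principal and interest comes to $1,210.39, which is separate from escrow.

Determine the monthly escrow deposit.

$804.54

Special assessment = $120.54 × 4 = $482.16
HOA dues = $4,192.68
Private mortgage insurance (PMI) = $564.84
School district tax = $1,855.56 × 2 = $3,711.12
Earthquake insurance = $703.68
Yearly total = $9,654.48
Base monthly escrow = $9,654.48 ÷ 12 = $804.54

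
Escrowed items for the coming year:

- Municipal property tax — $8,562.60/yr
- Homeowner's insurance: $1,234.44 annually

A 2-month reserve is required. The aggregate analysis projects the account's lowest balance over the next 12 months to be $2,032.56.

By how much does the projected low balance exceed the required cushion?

Municipal property tax — $8,562.60/yr
Homeowner's insurance — $1,234.44/yr
Annual escrow total = $9,797.04
Base monthly escrow = $9,797.04 / 12 = $816.42
Cushion = 2 × $816.42 = $1,632.84
Excess over cushion: $2,032.56 − $1,632.84 = $399.72

$399.72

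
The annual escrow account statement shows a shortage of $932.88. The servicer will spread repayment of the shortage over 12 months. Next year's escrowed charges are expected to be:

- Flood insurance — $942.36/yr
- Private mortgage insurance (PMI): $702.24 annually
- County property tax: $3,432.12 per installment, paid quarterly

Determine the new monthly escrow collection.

Flood insurance = $942.36 annually
Private mortgage insurance (PMI) = $702.24 annually
County property tax = $3,432.12 × 4 = $13,728.48 annually
Annual escrow total = $942.36 + $702.24 + $13,728.48 = $15,373.08
Monthly escrow = $15,373.08 / 12 = $1,281.09
Shortage spread = $932.88 / 12 = $77.74/mo
Adjusted monthly = $1,281.09 + $77.74 = $1,358.83

$1,358.83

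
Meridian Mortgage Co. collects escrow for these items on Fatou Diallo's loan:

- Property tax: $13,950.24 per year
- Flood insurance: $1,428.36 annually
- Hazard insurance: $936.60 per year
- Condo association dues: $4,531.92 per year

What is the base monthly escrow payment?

$1,737.26

Property tax: $13,950.24
Flood insurance: $1,428.36
Hazard insurance: $936.60
Condo association dues: $4,531.92
Total annual escrow = $13,950.24 + $1,428.36 + $936.60 + $4,531.92 = $20,847.12
Base monthly escrow = $20,847.12 ÷ 12 = $1,737.26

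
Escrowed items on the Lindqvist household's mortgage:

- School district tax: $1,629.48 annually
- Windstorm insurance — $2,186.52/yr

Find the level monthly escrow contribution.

School district tax: $1,629.48 per year
Windstorm insurance: $2,186.52 per year
Total annual escrow = $3,816.00
Per month = $3,816.00 / 12 = $318.00

$318.00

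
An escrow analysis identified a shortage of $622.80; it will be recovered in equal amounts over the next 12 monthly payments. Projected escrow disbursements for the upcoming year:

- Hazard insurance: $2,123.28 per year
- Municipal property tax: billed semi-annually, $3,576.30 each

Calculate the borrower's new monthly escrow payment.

$824.89

Hazard insurance — $2,123.28 annually
Municipal property tax — $3,576.30 × 2 = $7,152.60 annually
Combined annual = $9,275.88
Monthly = $9,275.88 / 12 = $772.99
Shortage per month = $622.80 ÷ 12 = $51.90
New monthly escrow = $772.99 + $51.90 = $824.89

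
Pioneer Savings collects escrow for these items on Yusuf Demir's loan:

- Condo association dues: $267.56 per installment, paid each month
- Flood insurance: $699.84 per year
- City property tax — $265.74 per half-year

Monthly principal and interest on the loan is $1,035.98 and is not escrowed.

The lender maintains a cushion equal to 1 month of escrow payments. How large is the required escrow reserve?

Condo association dues — $267.56 × 12 = $3,210.72
Flood insurance — $699.84
City property tax — $265.74 × 2 = $531.48
Total annual escrow = $4,442.04
Monthly escrow = $4,442.04 / 12 = $370.17
Cushion = 1 × $370.17 = $370.17

$370.17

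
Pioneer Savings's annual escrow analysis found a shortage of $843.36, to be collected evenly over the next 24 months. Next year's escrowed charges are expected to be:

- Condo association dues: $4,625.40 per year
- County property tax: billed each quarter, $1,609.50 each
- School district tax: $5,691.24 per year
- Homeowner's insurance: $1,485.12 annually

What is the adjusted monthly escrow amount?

Condo association dues = $4,625.40
County property tax = $1,609.50 × 4 = $6,438.00
School district tax = $5,691.24
Homeowner's insurance = $1,485.12
Combined annual = $4,625.40 + $6,438.00 + $5,691.24 + $1,485.12 = $18,239.76
Monthly = $18,239.76 ÷ 12 = $1,519.98
Shortage spread = $843.36 ÷ 24 = $35.14/mo
Adjusted monthly = $1,519.98 + $35.14 = $1,555.12

$1,555.12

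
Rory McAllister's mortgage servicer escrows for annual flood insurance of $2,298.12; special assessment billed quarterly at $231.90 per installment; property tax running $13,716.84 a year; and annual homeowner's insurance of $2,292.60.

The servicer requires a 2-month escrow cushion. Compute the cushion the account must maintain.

Flood insurance — $2,298.12
Special assessment — $231.90 × 4 = $927.60
Property tax — $13,716.84
Homeowner's insurance — $2,292.60
Total per year = $2,298.12 + $927.60 + $13,716.84 + $2,292.60 = $19,235.16
Monthly = $19,235.16 / 12 = $1,602.93
Reserve = 2 × $1,602.93 = $3,205.86

$3,205.86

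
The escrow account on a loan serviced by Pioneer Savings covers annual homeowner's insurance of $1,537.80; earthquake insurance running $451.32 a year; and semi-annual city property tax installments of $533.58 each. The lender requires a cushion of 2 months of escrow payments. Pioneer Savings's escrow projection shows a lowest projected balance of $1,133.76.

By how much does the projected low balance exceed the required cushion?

$624.38

Homeowner's insurance — $1,537.80/yr
Earthquake insurance — $451.32/yr
City property tax — $533.58 × 2 = $1,067.16/yr
Total per year = $3,056.28
Monthly = $3,056.28 ÷ 12 = $254.69
Required cushion = 2 × $254.69 = $509.38
Surplus = $1,133.76 − $509.38 = $624.38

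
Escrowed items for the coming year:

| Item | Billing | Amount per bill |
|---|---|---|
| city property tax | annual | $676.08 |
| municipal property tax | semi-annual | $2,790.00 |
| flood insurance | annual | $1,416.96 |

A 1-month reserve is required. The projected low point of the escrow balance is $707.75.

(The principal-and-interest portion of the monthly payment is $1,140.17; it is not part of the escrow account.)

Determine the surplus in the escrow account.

$68.33

City property tax = $676.08
Municipal property tax = $2,790.00 × 2 = $5,580.00
Flood insurance = $1,416.96
Yearly total = $676.08 + $5,580.00 + $1,416.96 = $7,673.04
Monthly escrow = $7,673.04 / 12 = $639.42
Cushion = 1 × $639.42 = $639.42
Excess over cushion: $707.75 − $639.42 = $68.33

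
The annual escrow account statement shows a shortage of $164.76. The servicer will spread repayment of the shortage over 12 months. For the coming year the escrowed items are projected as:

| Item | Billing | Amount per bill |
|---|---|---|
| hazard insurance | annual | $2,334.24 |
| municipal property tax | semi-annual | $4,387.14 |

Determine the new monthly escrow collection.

Hazard insurance = $2,334.24/yr
Municipal property tax = $4,387.14 × 2 = $8,774.28/yr
Combined annual = $11,108.52
Monthly escrow = $11,108.52 ÷ 12 = $925.71
Shortage per month = $164.76 / 12 = $13.73
New monthly escrow = $925.71 + $13.73 = $939.44

$939.44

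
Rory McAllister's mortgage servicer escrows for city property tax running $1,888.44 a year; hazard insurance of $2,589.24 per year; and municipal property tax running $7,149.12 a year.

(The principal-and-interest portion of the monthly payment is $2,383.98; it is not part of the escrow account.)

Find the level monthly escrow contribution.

City property tax: $1,888.44 per year
Hazard insurance: $2,589.24 per year
Municipal property tax: $7,149.12 per year
Total annual escrow = $11,626.80
Monthly escrow = $11,626.80 / 12 = $968.90

$968.90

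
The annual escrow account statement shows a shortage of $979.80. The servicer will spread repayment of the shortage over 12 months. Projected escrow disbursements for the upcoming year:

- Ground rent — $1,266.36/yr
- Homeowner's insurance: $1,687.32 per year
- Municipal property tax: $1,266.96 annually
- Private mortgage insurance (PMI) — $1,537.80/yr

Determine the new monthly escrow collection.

Ground rent — $1,266.36 annually
Homeowner's insurance — $1,687.32 annually
Municipal property tax — $1,266.96 annually
Private mortgage insurance (PMI) — $1,537.80 annually
Yearly total = $5,758.44
Per month = $5,758.44 ÷ 12 = $479.87
Monthly shortage recovery: $979.80 ÷ 12 = $81.65
Adjusted monthly = $479.87 + $81.65 = $561.52

$561.52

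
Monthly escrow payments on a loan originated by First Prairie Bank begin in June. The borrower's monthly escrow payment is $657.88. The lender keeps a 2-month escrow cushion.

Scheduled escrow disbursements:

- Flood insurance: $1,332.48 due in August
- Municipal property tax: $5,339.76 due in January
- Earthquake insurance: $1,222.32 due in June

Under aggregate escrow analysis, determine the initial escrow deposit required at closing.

$3,947.28

Cushion = 2 × $657.88 = $1,315.76
Trial balance (start $0, +$657.88 each month, − disbursements):
  Jun: +$657.88 − $1,222.32 → -$564.44
  Jul: +$657.88 → $93.44
  Aug: +$657.88 − $1,332.48 → -$581.16
  Sep: +$657.88 → $76.72
  Oct: +$657.88 → $734.60
  Nov: +$657.88 → $1,392.48
  Dec: +$657.88 → $2,050.36
  Jan: +$657.88 − $5,339.76 → -$2,631.52
  Feb: +$657.88 → -$1,973.64
  Mar: +$657.88 → -$1,315.76
  Apr: +$657.88 → -$657.88
  May: +$657.88 → $0.00
Lowest trial balance = -$2,631.52 (Jan)
Initial deposit = cushion − low point = $1,315.76 − (-$2,631.52) = $3,947.28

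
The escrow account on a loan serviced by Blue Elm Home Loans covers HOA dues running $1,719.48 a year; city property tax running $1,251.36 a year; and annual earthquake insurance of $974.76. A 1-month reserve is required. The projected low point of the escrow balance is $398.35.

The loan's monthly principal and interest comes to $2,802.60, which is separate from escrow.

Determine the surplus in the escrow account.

HOA dues: $1,719.48
City property tax: $1,251.36
Earthquake insurance: $974.76
Annual escrow total = $1,719.48 + $1,251.36 + $974.76 = $3,945.60
Base monthly escrow = $3,945.60 / 12 = $328.80
Cushion = 1 × $328.80 = $328.80
Excess over cushion: $398.35 − $328.80 = $69.55

$69.55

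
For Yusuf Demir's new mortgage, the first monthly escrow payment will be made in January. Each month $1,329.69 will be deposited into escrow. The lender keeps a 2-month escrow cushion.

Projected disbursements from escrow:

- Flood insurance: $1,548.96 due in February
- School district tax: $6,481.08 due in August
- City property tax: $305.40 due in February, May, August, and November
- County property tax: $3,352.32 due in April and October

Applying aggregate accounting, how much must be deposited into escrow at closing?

Cushion = 2 × $1,329.69 = $2,659.38
Trial balance (start $0, +$1,329.69 each month, − disbursements):
  Jan: +$1,329.69 → $1,329.69
  Feb: +$1,329.69 − $1,854.36 → $805.02
  Mar: +$1,329.69 → $2,134.71
  Apr: +$1,329.69 − $3,352.32 → $112.08
  May: +$1,329.69 − $305.40 → $1,136.37
  Jun: +$1,329.69 → $2,466.06
  Jul: +$1,329.69 → $3,795.75
  Aug: +$1,329.69 − $6,786.48 → -$1,661.04
  Sep: +$1,329.69 → -$331.35
  Oct: +$1,329.69 − $3,352.32 → -$2,353.98
  Nov: +$1,329.69 − $305.40 → -$1,329.69
  Dec: +$1,329.69 → $0.00
Lowest trial balance = -$2,353.98 (Oct)
Initial deposit = cushion − low point = $2,659.38 − (-$2,353.98) = $5,013.36

$5,013.36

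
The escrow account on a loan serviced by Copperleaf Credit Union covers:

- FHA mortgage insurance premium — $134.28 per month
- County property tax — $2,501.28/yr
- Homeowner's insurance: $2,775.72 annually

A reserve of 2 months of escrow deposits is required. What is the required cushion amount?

$1,148.06

FHA mortgage insurance premium — $134.28 × 12 = $1,611.36 annually
County property tax — $2,501.28 annually
Homeowner's insurance — $2,775.72 annually
Annual escrow total = $6,888.36
Base monthly escrow = $6,888.36 / 12 = $574.03
Reserve = 2 × $574.03 = $1,148.06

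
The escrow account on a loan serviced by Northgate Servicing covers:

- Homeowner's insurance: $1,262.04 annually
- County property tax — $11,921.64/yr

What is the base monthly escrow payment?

$1,098.64

Homeowner's insurance = $1,262.04 annually
County property tax = $11,921.64 annually
Annual escrow total = $1,262.04 + $11,921.64 = $13,183.68
Monthly = $13,183.68 ÷ 12 = $1,098.64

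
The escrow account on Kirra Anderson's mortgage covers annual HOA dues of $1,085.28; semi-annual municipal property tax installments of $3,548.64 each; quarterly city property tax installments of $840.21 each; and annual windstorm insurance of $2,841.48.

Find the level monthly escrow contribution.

$1,198.74

HOA dues — $1,085.28/yr
Municipal property tax — $3,548.64 × 2 = $7,097.28/yr
City property tax — $840.21 × 4 = $3,360.84/yr
Windstorm insurance — $2,841.48/yr
Total annual escrow = $1,085.28 + $7,097.28 + $3,360.84 + $2,841.48 = $14,384.88
Monthly = $14,384.88 / 12 = $1,198.74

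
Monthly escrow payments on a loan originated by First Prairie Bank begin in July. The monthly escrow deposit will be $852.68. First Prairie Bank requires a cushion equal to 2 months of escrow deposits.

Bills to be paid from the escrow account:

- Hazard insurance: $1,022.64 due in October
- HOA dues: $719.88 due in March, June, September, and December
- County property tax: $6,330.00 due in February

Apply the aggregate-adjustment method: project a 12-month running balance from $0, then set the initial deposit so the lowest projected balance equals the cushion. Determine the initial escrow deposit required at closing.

$3,676.32

Cushion = 2 × $852.68 = $1,705.36
Trial balance (start $0, +$852.68 each month, − disbursements):
  Jul: +$852.68 → $852.68
  Aug: +$852.68 → $1,705.36
  Sep: +$852.68 − $719.88 → $1,838.16
  Oct: +$852.68 − $1,022.64 → $1,668.20
  Nov: +$852.68 → $2,520.88
  Dec: +$852.68 − $719.88 → $2,653.68
  Jan: +$852.68 → $3,506.36
  Feb: +$852.68 − $6,330.00 → -$1,970.96
  Mar: +$852.68 − $719.88 → -$1,838.16
  Apr: +$852.68 → -$985.48
  May: +$852.68 → -$132.80
  Jun: +$852.68 − $719.88 → $0.00
Lowest trial balance = -$1,970.96 (Feb)
Initial deposit = cushion − low point = $1,705.36 − (-$1,970.96) = $3,676.32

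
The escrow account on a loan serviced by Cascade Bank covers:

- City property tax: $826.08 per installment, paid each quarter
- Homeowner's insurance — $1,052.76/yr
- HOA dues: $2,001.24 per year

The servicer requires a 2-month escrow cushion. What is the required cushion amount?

City property tax = $826.08 × 4 = $3,304.32 annually
Homeowner's insurance = $1,052.76 annually
HOA dues = $2,001.24 annually
Annual escrow total = $3,304.32 + $1,052.76 + $2,001.24 = $6,358.32
Per month = $6,358.32 / 12 = $529.86
Cushion = 2 × $529.86 = $1,059.72

$1,059.72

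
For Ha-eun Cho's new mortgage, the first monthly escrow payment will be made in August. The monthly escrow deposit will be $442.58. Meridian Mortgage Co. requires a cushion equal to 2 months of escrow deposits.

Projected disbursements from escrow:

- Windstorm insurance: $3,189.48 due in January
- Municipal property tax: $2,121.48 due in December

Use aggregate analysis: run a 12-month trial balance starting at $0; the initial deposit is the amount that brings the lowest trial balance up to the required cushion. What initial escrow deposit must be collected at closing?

$3,540.64

Cushion = 2 × $442.58 = $885.16
Trial balance (start $0, +$442.58 each month, − disbursements):
  Aug: +$442.58 → $442.58
  Sep: +$442.58 → $885.16
  Oct: +$442.58 → $1,327.74
  Nov: +$442.58 → $1,770.32
  Dec: +$442.58 − $2,121.48 → $91.42
  Jan: +$442.58 − $3,189.48 → -$2,655.48
  Feb: +$442.58 → -$2,212.90
  Mar: +$442.58 → -$1,770.32
  Apr: +$442.58 → -$1,327.74
  May: +$442.58 → -$885.16
  Jun: +$442.58 → -$442.58
  Jul: +$442.58 → $0.00
Lowest trial balance = -$2,655.48 (Jan)
Initial deposit = cushion − low point = $885.16 − (-$2,655.48) = $3,540.64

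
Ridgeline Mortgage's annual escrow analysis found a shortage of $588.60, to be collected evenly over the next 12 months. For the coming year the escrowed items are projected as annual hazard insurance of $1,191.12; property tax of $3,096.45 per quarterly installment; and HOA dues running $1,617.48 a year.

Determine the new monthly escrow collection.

Hazard insurance = $1,191.12 annually
Property tax = $3,096.45 × 4 = $12,385.80 annually
HOA dues = $1,617.48 annually
Total annual escrow = $15,194.40
Monthly escrow = $15,194.40 / 12 = $1,266.20
Shortage spread = $588.60 / 12 = $49.05/mo
Adjusted monthly = $1,266.20 + $49.05 = $1,315.25

$1,315.25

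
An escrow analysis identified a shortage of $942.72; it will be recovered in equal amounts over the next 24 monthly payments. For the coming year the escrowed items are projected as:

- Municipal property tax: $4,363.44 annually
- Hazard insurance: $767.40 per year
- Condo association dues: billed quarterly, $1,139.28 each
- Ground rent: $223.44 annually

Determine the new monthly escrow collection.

Municipal property tax = $4,363.44
Hazard insurance = $767.40
Condo association dues = $1,139.28 × 4 = $4,557.12
Ground rent = $223.44
Total per year = $4,363.44 + $767.40 + $4,557.12 + $223.44 = $9,911.40
Base monthly escrow = $9,911.40 ÷ 12 = $825.95
Shortage per month = $942.72 / 24 = $39.28
New monthly escrow = $825.95 + $39.28 = $865.23

$865.23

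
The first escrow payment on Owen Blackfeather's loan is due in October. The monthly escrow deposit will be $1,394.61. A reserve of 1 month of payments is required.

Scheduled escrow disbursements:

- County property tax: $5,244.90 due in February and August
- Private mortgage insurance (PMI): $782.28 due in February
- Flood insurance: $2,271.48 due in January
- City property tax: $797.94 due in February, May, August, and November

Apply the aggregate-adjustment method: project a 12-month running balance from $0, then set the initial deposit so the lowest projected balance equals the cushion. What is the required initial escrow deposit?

Cushion = 1 × $1,394.61 = $1,394.61
Trial balance (start $0, +$1,394.61 each month, − disbursements):
  Oct: +$1,394.61 → $1,394.61
  Nov: +$1,394.61 − $797.94 → $1,991.28
  Dec: +$1,394.61 → $3,385.89
  Jan: +$1,394.61 − $2,271.48 → $2,509.02
  Feb: +$1,394.61 − $6,825.12 → -$2,921.49
  Mar: +$1,394.61 → -$1,526.88
  Apr: +$1,394.61 → -$132.27
  May: +$1,394.61 − $797.94 → $464.40
  Jun: +$1,394.61 → $1,859.01
  Jul: +$1,394.61 → $3,253.62
  Aug: +$1,394.61 − $6,042.84 → -$1,394.61
  Sep: +$1,394.61 → $0.00
Lowest trial balance = -$2,921.49 (Feb)
Initial deposit = cushion − low point = $1,394.61 − (-$2,921.49) = $4,316.10

$4,316.10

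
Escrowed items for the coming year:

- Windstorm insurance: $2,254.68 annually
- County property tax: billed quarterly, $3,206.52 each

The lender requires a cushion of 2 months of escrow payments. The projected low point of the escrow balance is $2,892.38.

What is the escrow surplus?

$378.92

Windstorm insurance: $2,254.68/yr
County property tax: $3,206.52 × 4 = $12,826.08/yr
Total per year = $2,254.68 + $12,826.08 = $15,080.76
Base monthly escrow = $15,080.76 ÷ 12 = $1,256.73
Required cushion = 2 × $1,256.73 = $2,513.46
Excess over cushion: $2,892.38 − $2,513.46 = $378.92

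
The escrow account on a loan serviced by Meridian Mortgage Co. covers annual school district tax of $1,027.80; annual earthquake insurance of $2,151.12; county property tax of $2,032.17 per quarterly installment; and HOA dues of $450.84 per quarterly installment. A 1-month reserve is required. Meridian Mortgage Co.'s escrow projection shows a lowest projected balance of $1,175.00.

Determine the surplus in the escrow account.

$82.42

School district tax: $1,027.80/yr
Earthquake insurance: $2,151.12/yr
County property tax: $2,032.17 × 4 = $8,128.68/yr
HOA dues: $450.84 × 4 = $1,803.36/yr
Combined annual = $1,027.80 + $2,151.12 + $8,128.68 + $1,803.36 = $13,110.96
Monthly = $13,110.96 / 12 = $1,092.58
Required cushion = 1 × $1,092.58 = $1,092.58
Surplus = $1,175.00 − $1,092.58 = $82.42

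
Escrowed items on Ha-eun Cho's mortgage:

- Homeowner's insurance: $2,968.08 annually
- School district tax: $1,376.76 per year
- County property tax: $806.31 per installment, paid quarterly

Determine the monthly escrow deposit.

$630.84

Homeowner's insurance = $2,968.08/yr
School district tax = $1,376.76/yr
County property tax = $806.31 × 4 = $3,225.24/yr
Yearly total = $7,570.08
Base monthly escrow = $7,570.08 ÷ 12 = $630.84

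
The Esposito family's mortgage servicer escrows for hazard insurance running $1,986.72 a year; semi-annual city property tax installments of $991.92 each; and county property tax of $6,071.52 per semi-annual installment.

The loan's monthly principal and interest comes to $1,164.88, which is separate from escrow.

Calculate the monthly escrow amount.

$1,342.80

Hazard insurance = $1,986.72/yr
City property tax = $991.92 × 2 = $1,983.84/yr
County property tax = $6,071.52 × 2 = $12,143.04/yr
Combined annual = $16,113.60
Monthly escrow = $16,113.60 ÷ 12 = $1,342.80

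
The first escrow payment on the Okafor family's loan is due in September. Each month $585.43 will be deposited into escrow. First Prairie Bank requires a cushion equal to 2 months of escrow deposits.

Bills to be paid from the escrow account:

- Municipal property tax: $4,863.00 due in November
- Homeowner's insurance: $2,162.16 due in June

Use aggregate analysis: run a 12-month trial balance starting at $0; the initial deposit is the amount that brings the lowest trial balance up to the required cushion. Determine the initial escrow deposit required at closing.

Cushion = 2 × $585.43 = $1,170.86
Trial balance (start $0, +$585.43 each month, − disbursements):
  Sep: +$585.43 → $585.43
  Oct: +$585.43 → $1,170.86
  Nov: +$585.43 − $4,863.00 → -$3,106.71
  Dec: +$585.43 → -$2,521.28
  Jan: +$585.43 → -$1,935.85
  Feb: +$585.43 → -$1,350.42
  Mar: +$585.43 → -$764.99
  Apr: +$585.43 → -$179.56
  May: +$585.43 → $405.87
  Jun: +$585.43 − $2,162.16 → -$1,170.86
  Jul: +$585.43 → -$585.43
  Aug: +$585.43 → $0.00
Lowest trial balance = -$3,106.71 (Nov)
Initial deposit = cushion − low point = $1,170.86 − (-$3,106.71) = $4,277.57

$4,277.57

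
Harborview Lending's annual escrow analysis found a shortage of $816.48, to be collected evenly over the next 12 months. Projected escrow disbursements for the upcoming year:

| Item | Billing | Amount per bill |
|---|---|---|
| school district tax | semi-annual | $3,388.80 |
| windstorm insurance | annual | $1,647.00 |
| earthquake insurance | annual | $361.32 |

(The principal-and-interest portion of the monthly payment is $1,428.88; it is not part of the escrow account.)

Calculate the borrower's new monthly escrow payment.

$800.20

School district tax — $3,388.80 × 2 = $6,777.60 annually
Windstorm insurance — $1,647.00 annually
Earthquake insurance — $361.32 annually
Total per year = $8,785.92
Base monthly escrow = $8,785.92 / 12 = $732.16
Shortage spread = $816.48 / 12 = $68.04/mo
New monthly escrow = $732.16 + $68.04 = $800.20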